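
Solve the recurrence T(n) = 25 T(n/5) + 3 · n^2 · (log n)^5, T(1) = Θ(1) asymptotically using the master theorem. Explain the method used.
T(n) = Θ(n^2 · (log n)^6)

Here log_5 25 = 2 and f(n) = 3 · n^2 · (log n)^5 = Θ(n^(log_5 25) · (log n)^5). This is the extended Case 2 of the master theorem (f matches the critical exponent up to log factors), giving T(n) = Θ(n^(log_5 25) · (log n)^(5+1)) = Θ(n^2 · (log n)^6).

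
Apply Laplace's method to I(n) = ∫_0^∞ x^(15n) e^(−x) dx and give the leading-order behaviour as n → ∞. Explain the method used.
I(n) ~ sqrt(2π·15n) · (15n/e)^(15n)

Write the integrand as exp(15n ln x − x) and set f(x) = 15n ln x − x. Then f'(x) = 15n/x − 1 = 0 at x* = 15n, and f''(x*) = −15n/x*^2 = −1/(15n). Laplace's method (interior maximum) gives
  I(n) ~ e^(f(x*)) · sqrt(2π / |f''(x*)|)
        = exp(15n ln(15n) − 15n) · sqrt(2π · 15n)
        = (15n)^(15n) e^(−15n) · sqrt(2π·15n)
        = sqrt(2π·15n) · (15n/e)^(15n).
This matches Γ(15n+1) with Stirling applied to Γ.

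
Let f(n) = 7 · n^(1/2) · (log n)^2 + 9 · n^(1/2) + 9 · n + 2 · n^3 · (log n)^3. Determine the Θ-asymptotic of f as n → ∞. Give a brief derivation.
f(n) ∈ Θ(n^3 · (log n)^3)

Compare the terms by growth order. For large n, n^a · (log n)^b dominates n^a' · (log n)^b' iff a > a', or (a = a' and b > b'). Ranking the 4 terms shows the dominant one is 2 · n^3 · (log n)^3. Hence f(n) ∈ Θ(n^3 · (log n)^3).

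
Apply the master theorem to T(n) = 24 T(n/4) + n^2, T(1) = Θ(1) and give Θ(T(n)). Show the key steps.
T(n) = Θ(n^(log_4 24))

Master theorem: compare f(n) = n^2 to n^(log_4 24) where log_4 24 ≈ 2.292. Since 2 < log_4 24, we have f(n) = O(n^(log_4 24 − ε)) for some ε > 0 — Case 1. Hence T(n) = Θ(n^(log_4 24)).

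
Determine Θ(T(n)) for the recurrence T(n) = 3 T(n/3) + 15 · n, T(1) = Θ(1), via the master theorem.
T(n) = Θ(n log n)

log_3 3 = 1, and f(n) = 15 · n = Θ(n^(log_3 3)). This is Case 2 of the master theorem: T(n) = Θ(f(n) · log n) = Θ(n log n).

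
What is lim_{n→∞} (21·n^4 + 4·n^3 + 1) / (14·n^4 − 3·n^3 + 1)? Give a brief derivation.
lim = 21/14 = 3/2

For large n the leading n^4 terms dominate both numerator and denominator. Dividing top and bottom by n^4, every other term tends to 0, leaving 21/14 = 3/2.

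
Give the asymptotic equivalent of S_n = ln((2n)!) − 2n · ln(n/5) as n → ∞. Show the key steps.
S_n ~ 2n · (ln 10 − 1) + O(ln n)

Stirling: ln((2n)!) = 2n ln(2n) − 2n + O(ln n).
  S_n = 2n ln(2n) − 2n − 2n ln(n/5) + O(ln n)
      = 2n ln(2n) − 2n ln n + 2n ln 5 − 2n + O(ln n)
      = 2n ln 2 + 2n ln 5 − 2n + O(ln n)
      = 2n (ln 10 − 1) + O(ln n).
Numerically ln(10) − 1 ≈ 1.3026.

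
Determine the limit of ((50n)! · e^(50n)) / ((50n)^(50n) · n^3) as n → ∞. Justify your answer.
lim = 0

Stirling: (50n)! ~ sqrt(2π·50n) · (50n/e)^(50n). Hence
  (50n)! · e^(50n) / (50n)^(50n) ~ sqrt(2π·50n).
Dividing by n^3: sqrt(2π·50n) / n^3 = sqrt(2π·50) · n^((1−6)/2), so the expression behaves like sqrt(2π·50) · n^((1−6)/2) → 0.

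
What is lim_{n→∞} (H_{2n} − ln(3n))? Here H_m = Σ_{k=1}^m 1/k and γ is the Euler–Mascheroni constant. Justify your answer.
lim = ln(2/3) + γ

By Euler-Maclaurin, H_m = ln m + γ + O(1/m). So
  H_{2n} − ln(3n) = ln(2n) + γ − ln(3n) + O(1/n)
                       = ln(2/3) + γ + O(1/n).
Hence the limit is ln(2/3) + γ.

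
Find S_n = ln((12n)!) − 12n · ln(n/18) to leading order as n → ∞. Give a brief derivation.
S_n ~ 12n · (ln 216 − 1) + O(ln n)

Stirling: ln((12n)!) = 12n ln(12n) − 12n + O(ln n).
  S_n = 12n ln(12n) − 12n − 12n ln(n/18) + O(ln n)
      = 12n ln(12n) − 12n ln n + 12n ln 18 − 12n + O(ln n)
      = 12n ln 12 + 12n ln 18 − 12n + O(ln n)
      = 12n (ln 216 − 1) + O(ln n).
Numerically ln(216) − 1 ≈ 4.3753.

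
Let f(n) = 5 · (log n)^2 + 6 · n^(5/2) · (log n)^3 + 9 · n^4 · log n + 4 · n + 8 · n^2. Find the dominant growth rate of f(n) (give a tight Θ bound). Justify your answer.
f(n) ∈ Θ(n^4 · log n)

Compare the terms by growth order. For large n, n^a · (log n)^b dominates n^a' · (log n)^b' iff a > a', or (a = a' and b > b'). Ranking the 5 terms shows the dominant one is 9 · n^4 · log n. Hence f(n) ∈ Θ(n^4 · log n).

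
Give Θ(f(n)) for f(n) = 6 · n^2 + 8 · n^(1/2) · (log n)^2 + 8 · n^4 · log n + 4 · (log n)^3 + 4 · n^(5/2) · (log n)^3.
f(n) ∈ Θ(n^4 · log n)

Compare the terms by growth order. For large n, n^a · (log n)^b dominates n^a' · (log n)^b' iff a > a', or (a = a' and b > b'). Ranking the 5 terms shows the dominant one is 8 · n^4 · log n. Hence f(n) ∈ Θ(n^4 · log n).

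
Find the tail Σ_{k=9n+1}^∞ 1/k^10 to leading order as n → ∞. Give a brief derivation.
Σ_{k>9n} 1/k^10 ~ 1/(9 · (9n)^9)

Compare to the integral: ∫_{9n}^∞ x^(−10) dx = [−x^(−9)/9]_{9n}^∞ = 1/((10−1)·(9n)^9). Euler-Maclaurin then gives
  Σ_{k>9n} 1/k^10 = ∫_{9n}^∞ dx/x^10 − 1/(2·(9n)^10) + O(1/(9n)^11).
(Equivalently this is ζ(10) − Σ_{k≤9n} 1/k^10.)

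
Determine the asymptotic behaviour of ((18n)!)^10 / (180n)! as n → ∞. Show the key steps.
((18n)!)^10/(180n)! ~ ((2π·18n)^(9/2) / sqrt(10)) · 10^(−10·18n)  →  0

Write N = 18n. Stirling: N! ~ sqrt(2π N)(N/e)^N and (10N)! ~ sqrt(2π·10N)·(10N/e)^(10N).
  (N!)^10/(10N)! ~ (2π N)^(10/2) (N/e)^(10N) / [sqrt(2π·10N) (10N/e)^(10N)]
     = (2π N)^(10/2) / sqrt(2π·10N) · (N/(10N))^(10N)
     = (2π N)^((10−1)/2) / sqrt(10) · 10^(−10N).
Since 10^10 > 1, the factor 10^(−10N) decays exponentially, so the ratio → 0. Substituting N = 18n gives the stated form.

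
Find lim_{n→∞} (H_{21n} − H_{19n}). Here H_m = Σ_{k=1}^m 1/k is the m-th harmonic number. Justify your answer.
lim = ln(21/19)

Euler-Maclaurin gives H_m = ln m + γ + 1/(2m) + O(1/m^2). The γ and O(1/m) terms cancel in the difference:
  H_{21n} − H_{19n} = ln(21n) − ln(19n) + O(1/n) = ln(21/19) + O(1/n).
Hence the limit is ln(21/19).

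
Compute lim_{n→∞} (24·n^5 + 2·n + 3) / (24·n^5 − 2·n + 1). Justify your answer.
lim = 24/24 = 1

For large n the leading n^5 terms dominate both numerator and denominator. Dividing top and bottom by n^5, every other term tends to 0, leaving 24/24 = 1.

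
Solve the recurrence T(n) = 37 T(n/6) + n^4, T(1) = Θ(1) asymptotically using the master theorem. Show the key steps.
T(n) = Θ(n^4)

log_6 37 ≈ 2.015. f(n) = n^4 dominates n^(log_6 37) since 4 > 2.015, and the regularity condition a·f(n/b) = 37·(n/6)^4 = (37/1296)·n^4 ≤ c·f(n) holds with c = 37/1296 ≈ 0.0285 < 1. So this is Case 3: T(n) = Θ(f(n)) = Θ(n^4).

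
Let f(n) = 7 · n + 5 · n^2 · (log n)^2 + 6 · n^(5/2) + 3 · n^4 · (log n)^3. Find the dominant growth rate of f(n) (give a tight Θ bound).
f(n) ∈ Θ(n^4 · (log n)^3)

Compare the terms by growth order. For large n, n^a · (log n)^b dominates n^a' · (log n)^b' iff a > a', or (a = a' and b > b'). Ranking the 4 terms shows the dominant one is 3 · n^4 · (log n)^3. Hence f(n) ∈ Θ(n^4 · (log n)^3).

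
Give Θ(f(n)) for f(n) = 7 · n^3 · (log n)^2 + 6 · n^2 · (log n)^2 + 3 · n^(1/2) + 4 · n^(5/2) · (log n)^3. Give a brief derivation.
f(n) ∈ Θ(n^3 · (log n)^2)

Compare the terms by growth order. For large n, n^a · (log n)^b dominates n^a' · (log n)^b' iff a > a', or (a = a' and b > b'). Ranking the 4 terms shows the dominant one is 7 · n^3 · (log n)^2. Hence f(n) ∈ Θ(n^3 · (log n)^2).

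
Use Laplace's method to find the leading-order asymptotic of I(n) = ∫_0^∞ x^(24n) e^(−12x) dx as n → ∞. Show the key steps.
I(n) ~ (sqrt(2π·24n) / 12) · (24n/(12e))^(24n)

Write the integrand as exp(24n ln x − 12x) and set f(x) = 24n ln x − 12x. Then f'(x) = 24n/x − 12 = 0 at x* = 24n/12, and f''(x*) = −24n/x*^2 = −12^2/(24n). Laplace's method (interior maximum) gives
  I(n) ~ e^(f(x*)) · sqrt(2π / |f''(x*)|)
        = exp(24n ln(24n/12) − 24n) · sqrt(2π · 24n / 12^2)
        = (24n/12)^(24n) e^(−24n) · sqrt(2π·24n) / 12
        = (sqrt(2π·24n) / 12) · (24n/(12e))^(24n).
This matches Γ(24n+1)/12^(24n+1) with Stirling applied to Γ.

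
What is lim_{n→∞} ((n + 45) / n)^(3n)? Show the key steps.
lim = e^135

Rewrite as (1 + 45/n)^(3n). By the standard limit (1 + x/n)^n → e^x, we have (1 + 45/n)^n → e^45, and raising to the 3rd power gives e^135.
More precisely, ln[(1 + 45/n)^(3n)] = 3n · ln(1 + 45/n) = 3n · (45/n + O(1/n^2)) = 135 + O(1/n) → 135.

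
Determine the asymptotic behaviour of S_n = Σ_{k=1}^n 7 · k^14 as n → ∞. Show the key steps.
S_n ~ 7 · n^15 / 15

By integral comparison (Euler-Maclaurin), Σ_{k=1}^n 7 · k^14 = 7 · ∫_0^n x^14 dx + O(n^14) = 7 · n^15/15 + O(n^14). (Equivalently, Faulhaber's formula gives the same leading term.)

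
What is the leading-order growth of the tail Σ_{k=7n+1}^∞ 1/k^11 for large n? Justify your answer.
Σ_{k>7n} 1/k^11 ~ 1/(10 · (7n)^10)

Compare to the integral: ∫_{7n}^∞ x^(−11) dx = [−x^(−10)/10]_{7n}^∞ = 1/((11−1)·(7n)^10). Euler-Maclaurin then gives
  Σ_{k>7n} 1/k^11 = ∫_{7n}^∞ dx/x^11 − 1/(2·(7n)^11) + O(1/(7n)^12).
(Equivalently this is ζ(11) − Σ_{k≤7n} 1/k^11.)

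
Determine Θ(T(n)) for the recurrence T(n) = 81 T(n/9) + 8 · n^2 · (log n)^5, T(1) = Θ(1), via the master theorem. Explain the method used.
T(n) = Θ(n^2 · (log n)^6)

Here log_9 81 = 2 and f(n) = 8 · n^2 · (log n)^5 = Θ(n^(log_9 81) · (log n)^5). This is the extended Case 2 of the master theorem (f matches the critical exponent up to log factors), giving T(n) = Θ(n^(log_9 81) · (log n)^(5+1)) = Θ(n^2 · (log n)^6).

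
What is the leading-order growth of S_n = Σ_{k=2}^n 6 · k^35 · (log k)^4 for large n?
S_n ~ n^36 · (log n)^4 / 6

By integral comparison, S_n = ∫_1^n 6 · x^35 · (log x)^4 dx + O(n^35 · (log n)^4). For the integral, the leading term of ∫_1^n x^35 (log x)^4 dx is n^36/36 · (log n)^4 (by repeated integration by parts; each step lowers the log-exponent and produces a relatively O(1/log n) correction). Hence S_n ~ n^36 · (log n)^4 / 6.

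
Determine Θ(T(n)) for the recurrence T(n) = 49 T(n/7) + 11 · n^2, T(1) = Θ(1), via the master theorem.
T(n) = Θ(n^2 log n)

log_7 49 = 2, and f(n) = 11 · n^2 = Θ(n^(log_7 49)). This is Case 2 of the master theorem: T(n) = Θ(f(n) · log n) = Θ(n^2 log n).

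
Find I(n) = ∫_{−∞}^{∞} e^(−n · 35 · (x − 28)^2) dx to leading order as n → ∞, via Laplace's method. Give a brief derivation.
I(n) = sqrt(π/(35n))

Here φ(x) = 35 · (x − 28)^2 has its unique minimum at x* = 28 with φ(x*) = 0 and φ''(x*) = 70. Laplace's method gives
  I(n) ~ e^(−n φ(x*)) · sqrt(2π / (n · φ''(x*))) = sqrt(2π / (70n)) = sqrt(π/(35n)).
This is exact: substituting u = (x − 28)·sqrt(35n) gives I(n) = (1/sqrt(35n)) ∫_{−∞}^{∞} e^(−u^2) du = sqrt(π/(35n)).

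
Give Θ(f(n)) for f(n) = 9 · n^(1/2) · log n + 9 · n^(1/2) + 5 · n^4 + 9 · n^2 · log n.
f(n) ∈ Θ(n^4)

Compare the terms by growth order. For large n, n^a · (log n)^b dominates n^a' · (log n)^b' iff a > a', or (a = a' and b > b'). Ranking the 4 terms shows the dominant one is 5 · n^4. Hence f(n) ∈ Θ(n^4).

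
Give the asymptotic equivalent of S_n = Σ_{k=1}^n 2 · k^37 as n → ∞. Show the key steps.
S_n ~ n^38 / 19

By integral comparison (Euler-Maclaurin), Σ_{k=1}^n 2 · k^37 = 2 · ∫_0^n x^37 dx + O(n^37) = 2 · n^38/38 = n^38 / 19 + O(n^37). (Equivalently, Faulhaber's formula gives the same leading term.)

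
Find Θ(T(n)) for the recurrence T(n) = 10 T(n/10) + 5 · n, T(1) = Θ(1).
T(n) = Θ(n log n)

log_10 10 = 1, and f(n) = 5 · n = Θ(n^(log_10 10)). This is Case 2 of the master theorem: T(n) = Θ(f(n) · log n) = Θ(n log n).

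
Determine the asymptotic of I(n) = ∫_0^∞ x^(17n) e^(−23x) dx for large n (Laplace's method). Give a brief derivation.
I(n) ~ (sqrt(2π·17n) / 23) · (17n/(23e))^(17n)

Write the integrand as exp(17n ln x − 23x) and set f(x) = 17n ln x − 23x. Then f'(x) = 17n/x − 23 = 0 at x* = 17n/23, and f''(x*) = −17n/x*^2 = −23^2/(17n). Laplace's method (interior maximum) gives
  I(n) ~ e^(f(x*)) · sqrt(2π / |f''(x*)|)
        = exp(17n ln(17n/23) − 17n) · sqrt(2π · 17n / 23^2)
        = (17n/23)^(17n) e^(−17n) · sqrt(2π·17n) / 23
        = (sqrt(2π·17n) / 23) · (17n/(23e))^(17n).
This matches Γ(17n+1)/23^(17n+1) with Stirling applied to Γ.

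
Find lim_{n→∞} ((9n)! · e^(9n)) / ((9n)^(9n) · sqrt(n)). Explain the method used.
lim = sqrt(2π·9)

Stirling: (9n)! ~ sqrt(2π·9n) · (9n/e)^(9n). Hence
  (9n)! · e^(9n) / (9n)^(9n) ~ sqrt(2π·9n).
Dividing by sqrt(n): sqrt(2π·9n) / sqrt(n) = sqrt(2π·9) · n^((1−1)/2), so the limit is sqrt(2π·9).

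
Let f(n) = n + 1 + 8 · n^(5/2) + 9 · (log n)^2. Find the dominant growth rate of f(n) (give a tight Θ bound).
f(n) ∈ Θ(n^(5/2))

Compare the terms by growth order. For large n, n^a · (log n)^b dominates n^a' · (log n)^b' iff a > a', or (a = a' and b > b'). Ranking the 4 terms shows the dominant one is 8 · n^(5/2). Hence f(n) ∈ Θ(n^(5/2)).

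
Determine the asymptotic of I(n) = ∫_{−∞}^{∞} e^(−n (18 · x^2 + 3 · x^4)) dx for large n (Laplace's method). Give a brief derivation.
I(n) ~ sqrt(π/(18n))

φ(x) = 18 · x^2 + 3 · x^4 has its unique global minimum at x* = 0 (since φ'(x) = 36x + 12x^3 = 0 only at x = 0 for real x with both coefficients positive, and φ → ∞ as |x| → ∞). At x* = 0, φ(0) = 0 and φ''(0) = 36. Laplace's method then gives
  I(n) ~ sqrt(2π / (n · φ''(0))) · e^(−n φ(0)) = sqrt(2π / (36n)) = sqrt(π/(18n)).
The 3 · x^4 term contributes only at subleading order (an O(1/n) relative correction).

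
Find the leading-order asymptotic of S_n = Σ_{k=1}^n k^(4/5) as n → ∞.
S_n ~ (5/9) · n^(9/5)

Integral comparison: Σ_{k=1}^n k^(4/5) = ∫_0^n x^(4/5) dx + O(n^(4/5)). The integral is n^(1 + 4/5) / (1 + 4/5) = n^((4+5)/5) / ((4+5)/5) = (5/9) · n^(9/5).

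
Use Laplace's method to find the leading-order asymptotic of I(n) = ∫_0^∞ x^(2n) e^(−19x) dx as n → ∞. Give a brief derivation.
I(n) ~ (sqrt(2π·2n) / 19) · (2n/(19e))^(2n)

Write the integrand as exp(2n ln x − 19x) and set f(x) = 2n ln x − 19x. Then f'(x) = 2n/x − 19 = 0 at x* = 2n/19, and f''(x*) = −2n/x*^2 = −19^2/(2n). Laplace's method (interior maximum) gives
  I(n) ~ e^(f(x*)) · sqrt(2π / |f''(x*)|)
        = exp(2n ln(2n/19) − 2n) · sqrt(2π · 2n / 19^2)
        = (2n/19)^(2n) e^(−2n) · sqrt(2π·2n) / 19
        = (sqrt(2π·2n) / 19) · (2n/(19e))^(2n).
This matches Γ(2n+1)/19^(2n+1) with Stirling applied to Γ.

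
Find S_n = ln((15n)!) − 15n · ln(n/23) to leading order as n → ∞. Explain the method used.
S_n ~ 15n · (ln 345 − 1) + O(ln n)

Stirling: ln((15n)!) = 15n ln(15n) − 15n + O(ln n).
  S_n = 15n ln(15n) − 15n − 15n ln(n/23) + O(ln n)
      = 15n ln(15n) − 15n ln n + 15n ln 23 − 15n + O(ln n)
      = 15n ln 15 + 15n ln 23 − 15n + O(ln n)
      = 15n (ln 345 − 1) + O(ln n).
Numerically ln(345) − 1 ≈ 4.8435.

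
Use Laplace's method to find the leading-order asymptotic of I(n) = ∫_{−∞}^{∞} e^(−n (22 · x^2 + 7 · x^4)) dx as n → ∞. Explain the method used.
I(n) ~ sqrt(π/(22n))

φ(x) = 22 · x^2 + 7 · x^4 has its unique global minimum at x* = 0 (since φ'(x) = 44x + 28x^3 = 0 only at x = 0 for real x with both coefficients positive, and φ → ∞ as |x| → ∞). At x* = 0, φ(0) = 0 and φ''(0) = 44. Laplace's method then gives
  I(n) ~ sqrt(2π / (n · φ''(0))) · e^(−n φ(0)) = sqrt(2π / (44n)) = sqrt(π/(22n)).
The 7 · x^4 term contributes only at subleading order (an O(1/n) relative correction).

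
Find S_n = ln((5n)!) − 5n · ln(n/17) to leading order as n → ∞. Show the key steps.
S_n ~ 5n · (ln 85 − 1) + O(ln n)

Stirling: ln((5n)!) = 5n ln(5n) − 5n + O(ln n).
  S_n = 5n ln(5n) − 5n − 5n ln(n/17) + O(ln n)
      = 5n ln(5n) − 5n ln n + 5n ln 17 − 5n + O(ln n)
      = 5n ln 5 + 5n ln 17 − 5n + O(ln n)
      = 5n (ln 85 − 1) + O(ln n).
Numerically ln(85) − 1 ≈ 3.4427.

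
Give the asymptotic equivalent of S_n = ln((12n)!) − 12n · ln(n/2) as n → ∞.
S_n ~ 12n · (ln 24 − 1) + O(ln n)

Stirling: ln((12n)!) = 12n ln(12n) − 12n + O(ln n).
  S_n = 12n ln(12n) − 12n − 12n ln(n/2) + O(ln n)
      = 12n ln(12n) − 12n ln n + 12n ln 2 − 12n + O(ln n)
      = 12n ln 12 + 12n ln 2 − 12n + O(ln n)
      = 12n (ln 24 − 1) + O(ln n).
Numerically ln(24) − 1 ≈ 2.1781.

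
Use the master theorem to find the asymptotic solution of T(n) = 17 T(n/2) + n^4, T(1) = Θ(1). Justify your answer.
T(n) = Θ(n^(log_2 17))

Master theorem: compare f(n) = n^4 to n^(log_2 17) where log_2 17 ≈ 4.087. Since 4 < log_2 17, we have f(n) = O(n^(log_2 17 − ε)) for some ε > 0 — Case 1. Hence T(n) = Θ(n^(log_2 17)).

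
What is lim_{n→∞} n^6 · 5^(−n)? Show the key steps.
lim = 0

Exponentials with base > 1 dominate every fixed polynomial: for any fixed c, n^c / 5^n → 0 as n → ∞ (e.g. by the ratio test, or by writing 5^n = e^(n ln 5) and noting e^(n ln 5) / n^c → ∞). Hence n^6 · 5^(−n) = n^6 / 5^n → 0.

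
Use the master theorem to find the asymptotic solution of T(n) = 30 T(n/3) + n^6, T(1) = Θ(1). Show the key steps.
T(n) = Θ(n^6)

log_3 30 ≈ 3.096. f(n) = n^6 dominates n^(log_3 30) since 6 > 3.096, and the regularity condition a·f(n/b) = 30·(n/3)^6 = (30/729)·n^6 ≤ c·f(n) holds with c = 30/729 ≈ 0.0412 < 1. So this is Case 3: T(n) = Θ(f(n)) = Θ(n^6).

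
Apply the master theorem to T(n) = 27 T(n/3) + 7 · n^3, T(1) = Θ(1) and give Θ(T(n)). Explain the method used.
T(n) = Θ(n^3 log n)

log_3 27 = 3, and f(n) = 7 · n^3 = Θ(n^(log_3 27)). This is Case 2 of the master theorem: T(n) = Θ(f(n) · log n) = Θ(n^3 log n).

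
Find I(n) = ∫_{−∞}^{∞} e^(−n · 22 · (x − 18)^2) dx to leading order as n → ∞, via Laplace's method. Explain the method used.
I(n) = sqrt(π/(22n))

Here φ(x) = 22 · (x − 18)^2 has its unique minimum at x* = 18 with φ(x*) = 0 and φ''(x*) = 44. Laplace's method gives
  I(n) ~ e^(−n φ(x*)) · sqrt(2π / (n · φ''(x*))) = sqrt(2π / (44n)) = sqrt(π/(22n)).
This is exact: substituting u = (x − 18)·sqrt(22n) gives I(n) = (1/sqrt(22n)) ∫_{−∞}^{∞} e^(−u^2) du = sqrt(π/(22n)).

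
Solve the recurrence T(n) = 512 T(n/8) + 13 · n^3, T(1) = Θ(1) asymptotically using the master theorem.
T(n) = Θ(n^3 log n)

log_8 512 = 3, and f(n) = 13 · n^3 = Θ(n^(log_8 512)). This is Case 2 of the master theorem: T(n) = Θ(f(n) · log n) = Θ(n^3 log n).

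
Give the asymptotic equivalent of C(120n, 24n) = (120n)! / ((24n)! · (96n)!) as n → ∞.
C(120n, 24n) ~ (3125/256)^(24n) · sqrt(5/(8π·24n))

Write N = 24n. Apply Stirling to each factorial:
  (5N)! ~ sqrt(2π·5N) · (5N/e)^(5N),
  N! ~ sqrt(2π N) · (N/e)^N,
  (4N)! ~ sqrt(2π·4N) · (4N/e)^(4N).
The exponential factors combine to (5N)^(5N) / (N^N · (4N)^(4N)) = 5^(5N)/4^(4N) = (5^5/4^4)^N = (3125/256)^N.
The square-root prefactors combine to sqrt(2π·5N) / (sqrt(2π N)·sqrt(2π·4N)) = sqrt(5 / (2π·4·N)) = sqrt(5/(8π·24n)).
Substituting N = 24n: C(120n, 24n) ~ (3125/256)^(24n) · sqrt(5/(8π·24n)).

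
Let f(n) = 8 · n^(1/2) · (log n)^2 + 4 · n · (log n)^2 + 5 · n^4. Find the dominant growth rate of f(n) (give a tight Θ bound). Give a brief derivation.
f(n) ∈ Θ(n^4)

Compare the terms by growth order. For large n, n^a · (log n)^b dominates n^a' · (log n)^b' iff a > a', or (a = a' and b > b'). Ranking the 3 terms shows the dominant one is 5 · n^4. Hence f(n) ∈ Θ(n^4).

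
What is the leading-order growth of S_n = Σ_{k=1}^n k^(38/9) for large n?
S_n ~ (9/47) · n^(47/9)

Integral comparison: Σ_{k=1}^n k^(38/9) = ∫_0^n x^(38/9) dx + O(n^(38/9)). The integral is n^(1 + 38/9) / (1 + 38/9) = n^((38+9)/9) / ((38+9)/9) = (9/47) · n^(47/9).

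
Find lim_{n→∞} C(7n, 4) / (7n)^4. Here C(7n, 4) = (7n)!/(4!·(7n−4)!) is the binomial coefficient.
lim = 1/4! = 1/24

With N = 7n → ∞: C(N, 4) / N^4 = [N(N−1)…(N−3)] / (4! · N^4) = (1/4!) · 1 · (1 − 1/(7n)) · (1 − 2/(7n)) · (1 − 3/(7n)). Each factor → 1 as N → ∞, so the limit is 1/4! = 1/24.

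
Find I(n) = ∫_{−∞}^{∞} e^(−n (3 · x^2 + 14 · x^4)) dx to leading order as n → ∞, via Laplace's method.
I(n) ~ sqrt(π/(3n))

φ(x) = 3 · x^2 + 14 · x^4 has its unique global minimum at x* = 0 (since φ'(x) = 6x + 56x^3 = 0 only at x = 0 for real x with both coefficients positive, and φ → ∞ as |x| → ∞). At x* = 0, φ(0) = 0 and φ''(0) = 6. Laplace's method then gives
  I(n) ~ sqrt(2π / (n · φ''(0))) · e^(−n φ(0)) = sqrt(2π / (6n)) = sqrt(π/(3n)).
The 14 · x^4 term contributes only at subleading order (an O(1/n) relative correction).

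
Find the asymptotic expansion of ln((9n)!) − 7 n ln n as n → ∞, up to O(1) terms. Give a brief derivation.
ln((9n)!) − 7 n ln n = 2 n ln n + 9(ln 9 − 1) n + (1/2) ln(2π·9n) + O(1/n)

Stirling: ln((9n)!) = 9n ln(9n) − 9n + (1/2) ln(2π·9n) + O(1/n).
Expand 9n ln(9n) = 9n (ln n + ln 9) = 9n ln n + 9n ln 9.
Subtract 7n ln n: leading term is (9 − 7) n ln n = 2 n ln n. The next term is 9n ln 9 − 9n = 9(ln 9 − 1) n. Then the (1/2) ln(2π·9n) correction.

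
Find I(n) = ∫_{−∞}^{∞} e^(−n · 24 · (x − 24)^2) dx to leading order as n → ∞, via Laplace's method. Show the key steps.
I(n) = sqrt(π/(24n))

Here φ(x) = 24 · (x − 24)^2 has its unique minimum at x* = 24 with φ(x*) = 0 and φ''(x*) = 48. Laplace's method gives
  I(n) ~ e^(−n φ(x*)) · sqrt(2π / (n · φ''(x*))) = sqrt(2π / (48n)) = sqrt(π/(24n)).
This is exact: substituting u = (x − 24)·sqrt(24n) gives I(n) = (1/sqrt(24n)) ∫_{−∞}^{∞} e^(−u^2) du = sqrt(π/(24n)).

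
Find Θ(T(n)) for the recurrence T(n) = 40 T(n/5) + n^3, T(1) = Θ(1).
T(n) = Θ(n^3)

log_5 40 ≈ 2.292. f(n) = n^3 dominates n^(log_5 40) since 3 > 2.292, and the regularity condition a·f(n/b) = 40·(n/5)^3 = (40/125)·n^3 ≤ c·f(n) holds with c = 40/125 ≈ 0.32 < 1. So this is Case 3: T(n) = Θ(f(n)) = Θ(n^3).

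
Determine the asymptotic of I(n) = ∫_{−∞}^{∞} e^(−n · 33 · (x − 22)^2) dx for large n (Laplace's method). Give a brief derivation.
I(n) = sqrt(π/(33n))

Here φ(x) = 33 · (x − 22)^2 has its unique minimum at x* = 22 with φ(x*) = 0 and φ''(x*) = 66. Laplace's method gives
  I(n) ~ e^(−n φ(x*)) · sqrt(2π / (n · φ''(x*))) = sqrt(2π / (66n)) = sqrt(π/(33n)).
This is exact: substituting u = (x − 22)·sqrt(33n) gives I(n) = (1/sqrt(33n)) ∫_{−∞}^{∞} e^(−u^2) du = sqrt(π/(33n)).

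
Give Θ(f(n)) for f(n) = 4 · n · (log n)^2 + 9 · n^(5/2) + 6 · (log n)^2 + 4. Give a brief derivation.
f(n) ∈ Θ(n^(5/2))

Compare the terms by growth order. For large n, n^a · (log n)^b dominates n^a' · (log n)^b' iff a > a', or (a = a' and b > b'). Ranking the 4 terms shows the dominant one is 9 · n^(5/2). Hence f(n) ∈ Θ(n^(5/2)).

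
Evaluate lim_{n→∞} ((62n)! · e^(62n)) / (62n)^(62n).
lim = ∞

Stirling: (62n)! ~ sqrt(2π·62n) · (62n/e)^(62n). Hence
  (62n)! · e^(62n) / (62n)^(62n) ~ sqrt(2π·62n) = sqrt(2π·62) · sqrt(n) → ∞.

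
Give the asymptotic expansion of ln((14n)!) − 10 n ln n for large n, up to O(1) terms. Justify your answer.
ln((14n)!) − 10 n ln n = 4 n ln n + 14(ln 14 − 1) n + (1/2) ln(2π·14n) + O(1/n)

Stirling: ln((14n)!) = 14n ln(14n) − 14n + (1/2) ln(2π·14n) + O(1/n).
Expand 14n ln(14n) = 14n (ln n + ln 14) = 14n ln n + 14n ln 14.
Subtract 10n ln n: leading term is (14 − 10) n ln n = 4 n ln n. The next term is 14n ln 14 − 14n = 14(ln 14 − 1) n. Then the (1/2) ln(2π·14n) correction.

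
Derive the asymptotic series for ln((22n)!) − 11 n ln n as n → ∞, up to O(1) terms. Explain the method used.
ln((22n)!) − 11 n ln n = 11 n ln n + 22(ln 22 − 1) n + (1/2) ln(2π·22n) + O(1/n)

Stirling: ln((22n)!) = 22n ln(22n) − 22n + (1/2) ln(2π·22n) + O(1/n).
Expand 22n ln(22n) = 22n (ln n + ln 22) = 22n ln n + 22n ln 22.
Subtract 11n ln n: leading term is (22 − 11) n ln n = 11 n ln n. The next term is 22n ln 22 − 22n = 22(ln 22 − 1) n. Then the (1/2) ln(2π·22n) correction.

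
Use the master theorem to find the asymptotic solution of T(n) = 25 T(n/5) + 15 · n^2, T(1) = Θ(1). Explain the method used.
T(n) = Θ(n^2 log n)

log_5 25 = 2, and f(n) = 15 · n^2 = Θ(n^(log_5 25)). This is Case 2 of the master theorem: T(n) = Θ(f(n) · log n) = Θ(n^2 log n).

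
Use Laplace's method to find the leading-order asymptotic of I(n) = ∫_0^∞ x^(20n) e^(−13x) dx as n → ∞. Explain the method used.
I(n) ~ (sqrt(2π·20n) / 13) · (20n/(13e))^(20n)

Write the integrand as exp(20n ln x − 13x) and set f(x) = 20n ln x − 13x. Then f'(x) = 20n/x − 13 = 0 at x* = 20n/13, and f''(x*) = −20n/x*^2 = −13^2/(20n). Laplace's method (interior maximum) gives
  I(n) ~ e^(f(x*)) · sqrt(2π / |f''(x*)|)
        = exp(20n ln(20n/13) − 20n) · sqrt(2π · 20n / 13^2)
        = (20n/13)^(20n) e^(−20n) · sqrt(2π·20n) / 13
        = (sqrt(2π·20n) / 13) · (20n/(13e))^(20n).
This matches Γ(20n+1)/13^(20n+1) with Stirling applied to Γ.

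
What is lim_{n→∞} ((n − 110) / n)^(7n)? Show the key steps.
lim = e^(−770)

Rewrite as (1 − 110/n)^(7n). By the standard limit (1 + x/n)^n → e^x, we have (1 − 110/n)^n → e^(−110), and raising to the 7th power gives e^(−770).
More precisely, ln[(1 − 110/n)^(7n)] = 7n · ln(1 − 110/n) = 7n · (-110/n + O(1/n^2)) = -770 + O(1/n) → -770.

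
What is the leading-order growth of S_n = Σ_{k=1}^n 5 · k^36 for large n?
S_n ~ 5 · n^37 / 37

By integral comparison (Euler-Maclaurin), Σ_{k=1}^n 5 · k^36 = 5 · ∫_0^n x^36 dx + O(n^36) = 5 · n^37/37 + O(n^36). (Equivalently, Faulhaber's formula gives the same leading term.)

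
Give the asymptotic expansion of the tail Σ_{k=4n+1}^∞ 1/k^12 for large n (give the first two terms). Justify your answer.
Σ_{k>4n} 1/k^12 = 1/(11 · (4n)^11) − 1/(2 · (4n)^12) + O(1/(4n)^13)

Compare to the integral: ∫_{4n}^∞ x^(−12) dx = [−x^(−11)/11]_{4n}^∞ = 1/((12−1)·(4n)^11). The Euler-Maclaurin correction adds −f(4n)/2 = −1/(2·(4n)^12). Euler-Maclaurin then gives
  Σ_{k>4n} 1/k^12 = ∫_{4n}^∞ dx/x^12 − 1/(2·(4n)^12) + O(1/(4n)^13).
(Equivalently this is ζ(12) − Σ_{k≤4n} 1/k^12.)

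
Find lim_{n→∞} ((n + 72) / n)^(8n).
lim = e^576

Rewrite as (1 + 72/n)^(8n). By the standard limit (1 + x/n)^n → e^x, we have (1 + 72/n)^n → e^72, and raising to the 8th power gives e^576.
More precisely, ln[(1 + 72/n)^(8n)] = 8n · ln(1 + 72/n) = 8n · (72/n + O(1/n^2)) = 576 + O(1/n) → 576.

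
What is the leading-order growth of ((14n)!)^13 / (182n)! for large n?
((14n)!)^13/(182n)! ~ ((2π·14n)^(12/2) / sqrt(13)) · 13^(−13·14n)  →  0

Write N = 14n. Stirling: N! ~ sqrt(2π N)(N/e)^N and (13N)! ~ sqrt(2π·13N)·(13N/e)^(13N).
  (N!)^13/(13N)! ~ (2π N)^(13/2) (N/e)^(13N) / [sqrt(2π·13N) (13N/e)^(13N)]
     = (2π N)^(13/2) / sqrt(2π·13N) · (N/(13N))^(13N)
     = (2π N)^((13−1)/2) / sqrt(13) · 13^(−13N).
Since 13^13 > 1, the factor 13^(−13N) decays exponentially, so the ratio → 0. Substituting N = 14n gives the stated form.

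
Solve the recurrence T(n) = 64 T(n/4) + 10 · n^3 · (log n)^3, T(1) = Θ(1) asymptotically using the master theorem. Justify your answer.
T(n) = Θ(n^3 · (log n)^4)

Here log_4 64 = 3 and f(n) = 10 · n^3 · (log n)^3 = Θ(n^(log_4 64) · (log n)^3). This is the extended Case 2 of the master theorem (f matches the critical exponent up to log factors), giving T(n) = Θ(n^(log_4 64) · (log n)^(3+1)) = Θ(n^3 · (log n)^4).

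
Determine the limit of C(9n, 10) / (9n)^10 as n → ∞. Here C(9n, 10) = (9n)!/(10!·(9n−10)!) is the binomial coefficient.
lim = 1/10! = 1/3628800

With N = 9n → ∞: C(N, 10) / N^10 = [N(N−1)…(N−9)] / (10! · N^10) = (1/10!) · 1 · (1 − 1/(9n)) · … · (1 − 9/(9n)). Each factor → 1 as N → ∞, so the limit is 1/10! = 1/3628800.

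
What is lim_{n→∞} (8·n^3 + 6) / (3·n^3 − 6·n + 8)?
lim = 8/3

For large n the leading n^3 terms dominate both numerator and denominator. Dividing top and bottom by n^3, every other term tends to 0, leaving 8/3.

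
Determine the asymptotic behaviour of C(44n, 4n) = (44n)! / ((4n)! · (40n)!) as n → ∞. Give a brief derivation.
C(44n, 4n) ~ (285311670611/10000000000)^(4n) · sqrt(11/(20π·4n))

Write N = 4n. Apply Stirling to each factorial:
  (11N)! ~ sqrt(2π·11N) · (11N/e)^(11N),
  N! ~ sqrt(2π N) · (N/e)^N,
  (10N)! ~ sqrt(2π·10N) · (10N/e)^(10N).
The exponential factors combine to (11N)^(11N) / (N^N · (10N)^(10N)) = 11^(11N)/10^(10N) = (11^11/10^10)^N = (285311670611/10000000000)^N.
The square-root prefactors combine to sqrt(2π·11N) / (sqrt(2π N)·sqrt(2π·10N)) = sqrt(11 / (2π·10·N)) = sqrt(11/(20π·4n)).
Substituting N = 4n: C(44n, 4n) ~ (285311670611/10000000000)^(4n) · sqrt(11/(20π·4n)).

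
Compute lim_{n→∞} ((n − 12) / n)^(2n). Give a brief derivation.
lim = e^(−24)

Rewrite as (1 − 12/n)^(2n). By the standard limit (1 + x/n)^n → e^x, we have (1 − 12/n)^n → e^(−12), and raising to the 2nd power gives e^(−24).
More precisely, ln[(1 − 12/n)^(2n)] = 2n · ln(1 − 12/n) = 2n · (-12/n + O(1/n^2)) = -24 + O(1/n) → -24.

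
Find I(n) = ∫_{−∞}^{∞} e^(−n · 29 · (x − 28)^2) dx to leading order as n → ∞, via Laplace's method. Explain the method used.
I(n) = sqrt(π/(29n))

Here φ(x) = 29 · (x − 28)^2 has its unique minimum at x* = 28 with φ(x*) = 0 and φ''(x*) = 58. Laplace's method gives
  I(n) ~ e^(−n φ(x*)) · sqrt(2π / (n · φ''(x*))) = sqrt(2π / (58n)) = sqrt(π/(29n)).
This is exact: substituting u = (x − 28)·sqrt(29n) gives I(n) = (1/sqrt(29n)) ∫_{−∞}^{∞} e^(−u^2) du = sqrt(π/(29n)).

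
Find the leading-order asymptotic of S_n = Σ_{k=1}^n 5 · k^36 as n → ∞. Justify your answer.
S_n ~ 5 · n^37 / 37

By integral comparison (Euler-Maclaurin), Σ_{k=1}^n 5 · k^36 = 5 · ∫_0^n x^36 dx + O(n^36) = 5 · n^37/37 + O(n^36). (Equivalently, Faulhaber's formula gives the same leading term.)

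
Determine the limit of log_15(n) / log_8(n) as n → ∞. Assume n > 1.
lim = ln(8) / ln(15) = log_15(8)

Change of base: log_15(n) = ln n / ln 15 and log_8(n) = ln n / ln 8. The ratio is (ln n / ln 15) · (ln 8 / ln n) = ln 8 / ln 15, a constant independent of n. So the limit is ln 8 / ln 15 = log_15(8).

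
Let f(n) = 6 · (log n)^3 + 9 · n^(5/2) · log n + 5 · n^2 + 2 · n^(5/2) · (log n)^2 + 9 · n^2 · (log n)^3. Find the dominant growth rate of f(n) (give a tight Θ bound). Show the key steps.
f(n) ∈ Θ(n^(5/2) · (log n)^2)

Compare the terms by growth order. For large n, n^a · (log n)^b dominates n^a' · (log n)^b' iff a > a', or (a = a' and b > b'). Ranking the 5 terms shows the dominant one is 2 · n^(5/2) · (log n)^2. Hence f(n) ∈ Θ(n^(5/2) · (log n)^2).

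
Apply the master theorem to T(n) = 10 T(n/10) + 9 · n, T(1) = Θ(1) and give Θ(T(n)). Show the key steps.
T(n) = Θ(n log n)

log_10 10 = 1, and f(n) = 9 · n = Θ(n^(log_10 10)). This is Case 2 of the master theorem: T(n) = Θ(f(n) · log n) = Θ(n log n).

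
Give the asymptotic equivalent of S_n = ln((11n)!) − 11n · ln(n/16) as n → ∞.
S_n ~ 11n · (ln 176 − 1) + O(ln n)

Stirling: ln((11n)!) = 11n ln(11n) − 11n + O(ln n).
  S_n = 11n ln(11n) − 11n − 11n ln(n/16) + O(ln n)
      = 11n ln(11n) − 11n ln n + 11n ln 16 − 11n + O(ln n)
      = 11n ln 11 + 11n ln 16 − 11n + O(ln n)
      = 11n (ln 176 − 1) + O(ln n).
Numerically ln(176) − 1 ≈ 4.1705.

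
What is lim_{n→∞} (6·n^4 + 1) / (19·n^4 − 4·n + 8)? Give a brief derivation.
lim = 6/19

For large n the leading n^4 terms dominate both numerator and denominator. Dividing top and bottom by n^4, every other term tends to 0, leaving 6/19.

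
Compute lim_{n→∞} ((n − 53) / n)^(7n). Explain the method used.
lim = e^(−371)

Rewrite as (1 − 53/n)^(7n). By the standard limit (1 + x/n)^n → e^x, we have (1 − 53/n)^n → e^(−53), and raising to the 7th power gives e^(−371).
More precisely, ln[(1 − 53/n)^(7n)] = 7n · ln(1 − 53/n) = 7n · (-53/n + O(1/n^2)) = -371 + O(1/n) → -371.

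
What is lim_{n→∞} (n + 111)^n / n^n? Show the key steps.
lim = e^111

Rewrite as (1 + 111/n)^(n). By the standard limit (1 + x/n)^n → e^x, we have (1 + 111/n)^n → e^111, and raising to the 1st power gives e^111.
More precisely, ln[(1 + 111/n)^(n)] = n · ln(1 + 111/n) = n · (111/n + O(1/n^2)) = 111 + O(1/n) → 111.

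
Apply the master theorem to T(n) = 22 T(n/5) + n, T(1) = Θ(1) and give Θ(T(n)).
T(n) = Θ(n^(log_5 22))

Master theorem: compare f(n) = n to n^(log_5 22) where log_5 22 ≈ 1.921. Since 1 < log_5 22, we have f(n) = O(n^(log_5 22 − ε)) for some ε > 0 — Case 1. Hence T(n) = Θ(n^(log_5 22)).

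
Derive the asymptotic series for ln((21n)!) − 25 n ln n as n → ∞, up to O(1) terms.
ln((21n)!) − 25 n ln n = −4 n ln n + 21(ln 21 − 1) n + (1/2) ln(2π·21n) + O(1/n)

Stirling: ln((21n)!) = 21n ln(21n) − 21n + (1/2) ln(2π·21n) + O(1/n).
Expand 21n ln(21n) = 21n (ln n + ln 21) = 21n ln n + 21n ln 21.
Subtract 25n ln n: leading term is (21 − 25) n ln n = −4 n ln n. The next term is 21n ln 21 − 21n = 21(ln 21 − 1) n. Then the (1/2) ln(2π·21n) correction.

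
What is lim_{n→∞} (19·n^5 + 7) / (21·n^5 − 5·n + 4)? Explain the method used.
lim = 19/21

For large n the leading n^5 terms dominate both numerator and denominator. Dividing top and bottom by n^5, every other term tends to 0, leaving 19/21.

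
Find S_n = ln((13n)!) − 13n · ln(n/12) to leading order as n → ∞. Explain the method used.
S_n ~ 13n · (ln 156 − 1) + O(ln n)

Stirling: ln((13n)!) = 13n ln(13n) − 13n + O(ln n).
  S_n = 13n ln(13n) − 13n − 13n ln(n/12) + O(ln n)
      = 13n ln(13n) − 13n ln n + 13n ln 12 − 13n + O(ln n)
      = 13n ln 13 + 13n ln 12 − 13n + O(ln n)
      = 13n (ln 156 − 1) + O(ln n).
Numerically ln(156) − 1 ≈ 4.0499.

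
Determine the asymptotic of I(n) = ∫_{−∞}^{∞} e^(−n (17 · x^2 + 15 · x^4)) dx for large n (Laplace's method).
I(n) ~ sqrt(π/(17n))

φ(x) = 17 · x^2 + 15 · x^4 has its unique global minimum at x* = 0 (since φ'(x) = 34x + 60x^3 = 0 only at x = 0 for real x with both coefficients positive, and φ → ∞ as |x| → ∞). At x* = 0, φ(0) = 0 and φ''(0) = 34. Laplace's method then gives
  I(n) ~ sqrt(2π / (n · φ''(0))) · e^(−n φ(0)) = sqrt(2π / (34n)) = sqrt(π/(17n)).
The 15 · x^4 term contributes only at subleading order (an O(1/n) relative correction).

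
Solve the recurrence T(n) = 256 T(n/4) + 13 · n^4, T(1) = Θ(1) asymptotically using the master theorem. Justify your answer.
T(n) = Θ(n^4 log n)

log_4 256 = 4, and f(n) = 13 · n^4 = Θ(n^(log_4 256)). This is Case 2 of the master theorem: T(n) = Θ(f(n) · log n) = Θ(n^4 log n).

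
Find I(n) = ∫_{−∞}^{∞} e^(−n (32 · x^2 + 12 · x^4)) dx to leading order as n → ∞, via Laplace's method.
I(n) ~ sqrt(π/(32n))

φ(x) = 32 · x^2 + 12 · x^4 has its unique global minimum at x* = 0 (since φ'(x) = 64x + 48x^3 = 0 only at x = 0 for real x with both coefficients positive, and φ → ∞ as |x| → ∞). At x* = 0, φ(0) = 0 and φ''(0) = 64. Laplace's method then gives
  I(n) ~ sqrt(2π / (n · φ''(0))) · e^(−n φ(0)) = sqrt(2π / (64n)) = sqrt(π/(32n)).
The 12 · x^4 term contributes only at subleading order (an O(1/n) relative correction).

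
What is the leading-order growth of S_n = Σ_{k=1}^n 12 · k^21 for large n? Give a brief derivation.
S_n ~ 6 · n^22 / 11

By integral comparison (Euler-Maclaurin), Σ_{k=1}^n 12 · k^21 = 12 · ∫_0^n x^21 dx + O(n^21) = 12 · n^22/22 = 6 · n^22 / 11 + O(n^21). (Equivalently, Faulhaber's formula gives the same leading term.)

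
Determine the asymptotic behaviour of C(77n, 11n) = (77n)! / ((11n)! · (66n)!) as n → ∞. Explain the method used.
C(77n, 11n) ~ (823543/46656)^(11n) · sqrt(7/(12π·11n))

Write N = 11n. Apply Stirling to each factorial:
  (7N)! ~ sqrt(2π·7N) · (7N/e)^(7N),
  N! ~ sqrt(2π N) · (N/e)^N,
  (6N)! ~ sqrt(2π·6N) · (6N/e)^(6N).
The exponential factors combine to (7N)^(7N) / (N^N · (6N)^(6N)) = 7^(7N)/6^(6N) = (7^7/6^6)^N = (823543/46656)^N.
The square-root prefactors combine to sqrt(2π·7N) / (sqrt(2π N)·sqrt(2π·6N)) = sqrt(7 / (2π·6·N)) = sqrt(7/(12π·11n)).
Substituting N = 11n: C(77n, 11n) ~ (823543/46656)^(11n) · sqrt(7/(12π·11n)).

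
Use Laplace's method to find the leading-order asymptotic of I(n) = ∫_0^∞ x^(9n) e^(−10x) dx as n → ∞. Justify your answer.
I(n) ~ (sqrt(2π·9n) / 10) · (9n/(10e))^(9n)

Write the integrand as exp(9n ln x − 10x) and set f(x) = 9n ln x − 10x. Then f'(x) = 9n/x − 10 = 0 at x* = 9n/10, and f''(x*) = −9n/x*^2 = −10^2/(9n). Laplace's method (interior maximum) gives
  I(n) ~ e^(f(x*)) · sqrt(2π / |f''(x*)|)
        = exp(9n ln(9n/10) − 9n) · sqrt(2π · 9n / 10^2)
        = (9n/10)^(9n) e^(−9n) · sqrt(2π·9n) / 10
        = (sqrt(2π·9n) / 10) · (9n/(10e))^(9n).
This matches Γ(9n+1)/10^(9n+1) with Stirling applied to Γ.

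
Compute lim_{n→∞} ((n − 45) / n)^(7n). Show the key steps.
lim = e^(−315)

Rewrite as (1 − 45/n)^(7n). By the standard limit (1 + x/n)^n → e^x, we have (1 − 45/n)^n → e^(−45), and raising to the 7th power gives e^(−315).
More precisely, ln[(1 − 45/n)^(7n)] = 7n · ln(1 − 45/n) = 7n · (-45/n + O(1/n^2)) = -315 + O(1/n) → -315.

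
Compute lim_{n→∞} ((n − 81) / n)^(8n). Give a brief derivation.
lim = e^(−648)

Rewrite as (1 − 81/n)^(8n). By the standard limit (1 + x/n)^n → e^x, we have (1 − 81/n)^n → e^(−81), and raising to the 8th power gives e^(−648).
More precisely, ln[(1 − 81/n)^(8n)] = 8n · ln(1 − 81/n) = 8n · (-81/n + O(1/n^2)) = -648 + O(1/n) → -648.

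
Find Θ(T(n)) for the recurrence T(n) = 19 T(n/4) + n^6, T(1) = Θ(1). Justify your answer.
T(n) = Θ(n^6)

log_4 19 ≈ 2.124. f(n) = n^6 dominates n^(log_4 19) since 6 > 2.124, and the regularity condition a·f(n/b) = 19·(n/4)^6 = (19/4096)·n^6 ≤ c·f(n) holds with c = 19/4096 ≈ 0.00464 < 1. So this is Case 3: T(n) = Θ(f(n)) = Θ(n^6).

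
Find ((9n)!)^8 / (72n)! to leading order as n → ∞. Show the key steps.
((9n)!)^8/(72n)! ~ ((2π·9n)^(7/2) / sqrt(8)) · 8^(−8·9n)  →  0

Write N = 9n. Stirling: N! ~ sqrt(2π N)(N/e)^N and (8N)! ~ sqrt(2π·8N)·(8N/e)^(8N).
  (N!)^8/(8N)! ~ (2π N)^(8/2) (N/e)^(8N) / [sqrt(2π·8N) (8N/e)^(8N)]
     = (2π N)^(8/2) / sqrt(2π·8N) · (N/(8N))^(8N)
     = (2π N)^((8−1)/2) / sqrt(8) · 8^(−8N).
Since 8^8 > 1, the factor 8^(−8N) decays exponentially, so the ratio → 0. Substituting N = 9n gives the stated form.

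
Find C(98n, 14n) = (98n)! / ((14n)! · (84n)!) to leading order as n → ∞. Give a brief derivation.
C(98n, 14n) ~ (823543/46656)^(14n) · sqrt(7/(12π·14n))

Write N = 14n. Apply Stirling to each factorial:
  (7N)! ~ sqrt(2π·7N) · (7N/e)^(7N),
  N! ~ sqrt(2π N) · (N/e)^N,
  (6N)! ~ sqrt(2π·6N) · (6N/e)^(6N).
The exponential factors combine to (7N)^(7N) / (N^N · (6N)^(6N)) = 7^(7N)/6^(6N) = (7^7/6^6)^N = (823543/46656)^N.
The square-root prefactors combine to sqrt(2π·7N) / (sqrt(2π N)·sqrt(2π·6N)) = sqrt(7 / (2π·6·N)) = sqrt(7/(12π·14n)).
Substituting N = 14n: C(98n, 14n) ~ (823543/46656)^(14n) · sqrt(7/(12π·14n)).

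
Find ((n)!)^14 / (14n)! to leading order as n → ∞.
((n)!)^14/(14n)! ~ ((2π·n)^(13/2) / sqrt(14)) · 14^(−14·n)  →  0

Write N = n. Stirling: N! ~ sqrt(2π N)(N/e)^N and (14N)! ~ sqrt(2π·14N)·(14N/e)^(14N).
  (N!)^14/(14N)! ~ (2π N)^(14/2) (N/e)^(14N) / [sqrt(2π·14N) (14N/e)^(14N)]
     = (2π N)^(14/2) / sqrt(2π·14N) · (N/(14N))^(14N)
     = (2π N)^((14−1)/2) / sqrt(14) · 14^(−14N).
Since 14^14 > 1, the factor 14^(−14N) decays exponentially, so the ratio → 0. Substituting N = n gives the stated form.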